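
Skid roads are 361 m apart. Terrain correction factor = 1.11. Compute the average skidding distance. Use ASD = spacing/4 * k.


Formula: ASD = (spacing / 4) * correction
Uncorrected distance = spacing / 4 = 361 / 4 = 90.25 m
ASD = 90.25 * 1.11 = 100 m

100


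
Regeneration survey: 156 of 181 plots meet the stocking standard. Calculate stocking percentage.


Formula: Stocking % = stocked plots / total plots * 100
Stocking = 156 / 181 * 100
Stocking = 0.8619 * 100 = 86.2%

86.2


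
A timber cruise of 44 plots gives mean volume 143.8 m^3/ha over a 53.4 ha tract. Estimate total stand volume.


Formula: Total Volume = Mean Volume per ha * Total Area
Total Volume = 143.8 m^3/ha * 53.4 ha
Total Volume = 7679 m^3

7679


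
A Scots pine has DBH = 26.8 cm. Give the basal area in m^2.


Formula: BA = pi * (DBH/2)^2 / 10000  (cm^2 to m^2)
Radius = DBH/2 = 26.8/2 = 13.4 cm
BA = pi * 13.4^2 / 10000
   = 564.1044 cm^2 / 10000
   = 0.0564 m^2

0.0564


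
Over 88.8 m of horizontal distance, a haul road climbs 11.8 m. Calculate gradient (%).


Formula: Gradient = rise / run * 100
Gradient = 11.8 / 88.8 * 100 = 13.3%

13.3


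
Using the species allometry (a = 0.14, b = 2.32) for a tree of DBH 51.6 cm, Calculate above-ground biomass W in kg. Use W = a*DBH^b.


Formula: W = a * DBH^b  (allometric power law)
DBH^b = 51.6^2.32 = 9404.7511
W = 0.14 * 9404.7511 = 1316.7 kg

1316.7


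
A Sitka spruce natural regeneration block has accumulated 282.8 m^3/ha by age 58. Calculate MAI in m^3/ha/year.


Formula: MAI = Total Volume / Stand Age
MAI = 282.8 m^3/ha / 58 years
MAI = 4.88 m^3/ha/year

4.88


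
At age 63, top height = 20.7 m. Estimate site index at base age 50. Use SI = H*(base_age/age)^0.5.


Formula: SI = H_dom * (base_age / age)^0.5
Age ratio = 50 / 63 = 0.79365
sqrt(age_ratio) = 0.89087
SI = 20.7 * 0.89087 = 18.4 m

18.4


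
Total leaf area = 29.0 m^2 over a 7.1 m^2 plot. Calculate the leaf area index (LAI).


Formula: LAI = total leaf area / ground area  (dimensionless)
LAI = 29.0 m^2 / 7.1 m^2
LAI = 4.08

4.08


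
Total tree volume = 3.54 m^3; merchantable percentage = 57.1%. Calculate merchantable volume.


Formula: MV = V_total * (merchantable_pct / 100)
Merchantable fraction = 57.1% / 100 = 0.571
MV = 3.54 m^3 * 0.571 = 2.021 m^3

2.021


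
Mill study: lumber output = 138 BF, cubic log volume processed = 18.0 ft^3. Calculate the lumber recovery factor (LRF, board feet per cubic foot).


Formula: LRF = Lumber Output (BF) / Log Input (ft^3)
LRF = 138 BF / 18.0 ft^3
LRF = 7.67 BF/ft^3

7.67


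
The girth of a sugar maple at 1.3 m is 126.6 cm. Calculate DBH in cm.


Formula: DBH = C / pi
DBH = 126.6 / pi
pi = 3.14159...
DBH = 40.3 cm

40.3


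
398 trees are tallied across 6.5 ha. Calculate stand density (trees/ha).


Formula: Stand Density = N_trees / Area_ha
Density = 398 trees / 6.5 ha
Density = 61 trees/ha

61


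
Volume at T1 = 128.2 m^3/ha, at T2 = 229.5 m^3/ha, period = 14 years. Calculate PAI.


Formula: PAI = (V_T2 - V_T1) / (T2 - T1)
Volume increment = 229.5 - 128.2 = 101.3 m^3/ha
PAI = 101.3 / 14 = 7.24 m^3/ha/year

7.24


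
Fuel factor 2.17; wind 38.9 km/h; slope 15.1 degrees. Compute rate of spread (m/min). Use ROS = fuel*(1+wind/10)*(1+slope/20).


Formula: ROS = fuel * (1 + wind/10) * (1 + slope/20)
Wind factor = 1 + 38.9/10 = 4.89
Slope factor = 1 + 15.1/20 = 1.755
ROS = 2.17 * 4.89 * 1.755 = 18.62 m/min

18.62


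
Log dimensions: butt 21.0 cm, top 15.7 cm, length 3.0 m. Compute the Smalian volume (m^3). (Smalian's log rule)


Smalian: V = (A1 + A2)/2 * L,  A = pi*(D/200)^2
A1 = pi*(21.0/200)^2 = 0.034636 m^2
A2 = pi*(15.7/200)^2 = 0.019359 m^2
V = (0.034636+0.019359)/2*3.0 = 0.081 m^3

0.081


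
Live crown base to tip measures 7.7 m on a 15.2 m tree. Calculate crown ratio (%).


Formula: Crown Ratio = (Crown Length / Total Height) * 100
CR = (7.7 m / 15.2 m) * 100
CR = 0.5066 * 100 = 50.7%

50.7


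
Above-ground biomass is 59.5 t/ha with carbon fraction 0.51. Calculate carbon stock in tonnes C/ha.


Formula: Carbon Stock = Biomass * Carbon Fraction
C = 59.5 t/ha * 0.51
C = 30.3 t C/ha

30.3


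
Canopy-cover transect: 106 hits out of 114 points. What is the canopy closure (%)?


Formula: Canopy closure = covered points / total points * 100
Closure = 106 / 114 * 100
Closure = 0.9298 * 100 = 93.0%

93.0


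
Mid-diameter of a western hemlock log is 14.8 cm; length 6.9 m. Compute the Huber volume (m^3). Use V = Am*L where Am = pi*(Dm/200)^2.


Huber: V = Am * L,  Am = pi*(Dm/200)^2
Am = pi*(14.8/200)^2 = 0.017203 m^2
V = 0.017203*6.9 = 0.1187 m^3

0.1187


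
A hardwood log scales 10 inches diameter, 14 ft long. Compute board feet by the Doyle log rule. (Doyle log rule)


Doyle: BF = (D - 4)^2 * L / 16
Adjusted diameter = 10 - 4 = 6 in
(D-4)^2 = 6^2 = 36
BF = 36 * 14 / 16 = 32 BF

32


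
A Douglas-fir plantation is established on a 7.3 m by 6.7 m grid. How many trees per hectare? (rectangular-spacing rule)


Formula: TPH = 10000 m^2/ha / (spacing_x * spacing_y)
Area per tree = 7.3 m * 6.7 m = 48.91 m^2
TPH = 10000 / 48.91 = 204 trees/ha

204


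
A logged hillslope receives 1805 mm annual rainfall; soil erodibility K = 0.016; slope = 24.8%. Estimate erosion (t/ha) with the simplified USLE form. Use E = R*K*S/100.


Formula: E = R * K * S / 100  (simplified USLE)
R * K = 1805 * 0.016 = 28.88
E = 28.88 * 24.8 / 100 = 7.16 t/ha

7.16


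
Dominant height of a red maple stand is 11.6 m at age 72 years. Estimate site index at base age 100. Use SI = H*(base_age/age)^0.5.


Formula: SI = H_dom * (base_age / age)^0.5
Age ratio = 100 / 72 = 1.38889
sqrt(age_ratio) = 1.17851
SI = 11.6 * 1.17851 = 13.7 m

13.7


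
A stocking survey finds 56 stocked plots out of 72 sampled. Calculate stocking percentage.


Formula: Stocking % = stocked plots / total plots * 100
Stocking = 56 / 72 * 100
Stocking = 0.7778 * 100 = 77.8%

77.8


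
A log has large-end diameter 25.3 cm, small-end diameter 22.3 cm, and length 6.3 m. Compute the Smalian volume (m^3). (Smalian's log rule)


Smalian: V = (A1 + A2)/2 * L,  A = pi*(D/200)^2
A1 = pi*(25.3/200)^2 = 0.050273 m^2
A2 = pi*(22.3/200)^2 = 0.039057 m^2
V = (0.050273+0.039057)/2*6.3 = 0.2814 m^3

0.2814


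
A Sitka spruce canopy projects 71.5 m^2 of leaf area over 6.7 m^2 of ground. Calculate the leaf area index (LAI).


Formula: LAI = total leaf area / ground area  (dimensionless)
LAI = 71.5 m^2 / 6.7 m^2
LAI = 10.67

10.67


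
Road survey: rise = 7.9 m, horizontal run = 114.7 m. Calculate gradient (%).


Formula: Gradient = rise / run * 100
Gradient = 7.9 / 114.7 * 100 = 6.9%

6.9


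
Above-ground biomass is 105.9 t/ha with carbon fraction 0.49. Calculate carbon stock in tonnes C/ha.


Formula: Carbon Stock = Biomass * Carbon Fraction
C = 105.9 t/ha * 0.49
C = 51.9 t C/ha

51.9


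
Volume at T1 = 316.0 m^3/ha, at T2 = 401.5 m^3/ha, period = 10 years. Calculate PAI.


Formula: PAI = (V_T2 - V_T1) / (T2 - T1)
Volume increment = 401.5 - 316.0 = 85.5 m^3/ha
PAI = 85.5 / 10 = 8.55 m^3/ha/year

8.55


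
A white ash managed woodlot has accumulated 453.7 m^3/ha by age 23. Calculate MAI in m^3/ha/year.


Formula: MAI = Total Volume / Stand Age
MAI = 453.7 m^3/ha / 23 years
MAI = 19.73 m^3/ha/year

19.73


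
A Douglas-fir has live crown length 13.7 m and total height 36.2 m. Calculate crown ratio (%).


Formula: Crown Ratio = (Crown Length / Total Height) * 100
CR = (13.7 m / 36.2 m) * 100
CR = 0.3785 * 100 = 37.8%

37.8


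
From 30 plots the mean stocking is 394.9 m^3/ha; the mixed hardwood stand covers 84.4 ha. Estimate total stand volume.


Formula: Total Volume = Mean Volume per ha * Total Area
Total Volume = 394.9 m^3/ha * 84.4 ha
Total Volume = 33330 m^3

33330


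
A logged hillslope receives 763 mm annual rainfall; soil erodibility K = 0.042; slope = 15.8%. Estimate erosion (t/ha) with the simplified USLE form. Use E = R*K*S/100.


Formula: E = R * K * S / 100  (simplified USLE)
R * K = 763 * 0.042 = 32.046
E = 32.046 * 15.8 / 100 = 5.06 t/ha

5.06


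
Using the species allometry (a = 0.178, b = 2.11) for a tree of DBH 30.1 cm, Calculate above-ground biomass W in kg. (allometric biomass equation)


Formula: W = a * DBH^b  (allometric power law)
DBH^b = 30.1^2.11 = 1317.5749
W = 0.178 * 1317.5749 = 234.5 kg

234.5


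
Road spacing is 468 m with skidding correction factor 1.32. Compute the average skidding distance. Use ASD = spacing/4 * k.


Formula: ASD = (spacing / 4) * correction
Uncorrected distance = spacing / 4 = 468 / 4 = 117 m
ASD = 117 * 1.32 = 154 m

154


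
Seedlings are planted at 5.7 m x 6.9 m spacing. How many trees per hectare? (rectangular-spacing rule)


Formula: TPH = 10000 m^2/ha / (spacing_x * spacing_y)
Area per tree = 5.7 m * 6.9 m = 39.33 m^2
TPH = 10000 / 39.33 = 254 trees/ha

254


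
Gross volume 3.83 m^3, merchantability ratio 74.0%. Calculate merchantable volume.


Formula: MV = V_total * (merchantable_pct / 100)
Merchantable fraction = 74.0% / 100 = 0.74
MV = 3.83 m^3 * 0.74 = 2.834 m^3

2.834


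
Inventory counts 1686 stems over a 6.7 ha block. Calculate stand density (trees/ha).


Formula: Stand Density = N_trees / Area_ha
Density = 1686 trees / 6.7 ha
Density = 252 trees/ha

252


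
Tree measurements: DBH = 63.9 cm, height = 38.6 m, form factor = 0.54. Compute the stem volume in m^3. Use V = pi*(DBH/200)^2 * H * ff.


Formula: V = pi * (DBH/200)^2 * H * ff
Radius = DBH/200 = 63.9/200 = 0.3195 m
Radius^2 = 0.3195^2 = 0.10208025 m^2
V = pi * 0.10208025 * 38.6 * 0.54
V = 6.685 m^3

6.685


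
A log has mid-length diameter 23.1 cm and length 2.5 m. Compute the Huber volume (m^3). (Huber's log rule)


Huber: V = Am * L,  Am = pi*(Dm/200)^2
Am = pi*(23.1/200)^2 = 0.04191 m^2
V = 0.04191*2.5 = 0.1048 m^3

0.1048


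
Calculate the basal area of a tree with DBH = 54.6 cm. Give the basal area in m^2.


Formula: BA = pi * (DBH/2)^2 / 10000  (cm^2 to m^2)
Radius = DBH/2 = 54.6/2 = 27.3 cm
BA = pi * 27.3^2 / 10000
   = 2341.3976 cm^2 / 10000
   = 0.2341 m^2

0.2341


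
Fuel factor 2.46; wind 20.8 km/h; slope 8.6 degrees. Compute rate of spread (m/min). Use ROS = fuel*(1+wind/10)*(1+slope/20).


Formula: ROS = fuel * (1 + wind/10) * (1 + slope/20)
Wind factor = 1 + 20.8/10 = 3.08
Slope factor = 1 + 8.6/20 = 1.43
ROS = 2.46 * 3.08 * 1.43 = 10.83 m/min

10.83


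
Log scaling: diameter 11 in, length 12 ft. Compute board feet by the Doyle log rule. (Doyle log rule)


Doyle: BF = (D - 4)^2 * L / 16
Adjusted diameter = 11 - 4 = 7 in
(D-4)^2 = 7^2 = 49
BF = 49 * 12 / 16 = 37 BF

37


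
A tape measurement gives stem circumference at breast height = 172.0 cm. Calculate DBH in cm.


Formula: DBH = C / pi
DBH = 172.0 / pi
pi = 3.14159...
DBH = 54.7 cm

54.7


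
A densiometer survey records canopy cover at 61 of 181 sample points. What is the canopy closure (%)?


Formula: Canopy closure = covered points / total points * 100
Closure = 61 / 181 * 100
Closure = 0.337 * 100 = 33.7%

33.7


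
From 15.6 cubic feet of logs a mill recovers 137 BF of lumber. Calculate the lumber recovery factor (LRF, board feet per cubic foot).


Formula: LRF = Lumber Output (BF) / Log Input (ft^3)
LRF = 137 BF / 15.6 ft^3
LRF = 8.78 BF/ft^3

8.78


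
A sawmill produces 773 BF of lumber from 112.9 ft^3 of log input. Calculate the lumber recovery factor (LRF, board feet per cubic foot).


Formula: LRF = Lumber Output (BF) / Log Input (ft^3)
LRF = 773 BF / 112.9 ft^3
LRF = 6.85 BF/ft^3

6.85


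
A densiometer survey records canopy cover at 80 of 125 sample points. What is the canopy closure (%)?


Formula: Canopy closure = covered points / total points * 100
Closure = 80 / 125 * 100
Closure = 0.64 * 100 = 64.0%

64.0


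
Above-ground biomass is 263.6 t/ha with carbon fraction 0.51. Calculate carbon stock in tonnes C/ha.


Formula: Carbon Stock = Biomass * Carbon Fraction
C = 263.6 t/ha * 0.51
C = 134.4 t C/ha

134.4


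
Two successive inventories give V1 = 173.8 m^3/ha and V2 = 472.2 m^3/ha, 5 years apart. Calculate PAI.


Formula: PAI = (V_T2 - V_T1) / (T2 - T1)
Volume increment = 472.2 - 173.8 = 298.4 m^3/ha
PAI = 298.4 / 5 = 59.68 m^3/ha/year

59.68


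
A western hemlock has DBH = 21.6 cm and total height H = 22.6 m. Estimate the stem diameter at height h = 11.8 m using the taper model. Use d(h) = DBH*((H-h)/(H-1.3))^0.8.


Taper: d(h) = DBH * ((H - h) / (H - 1.3))^0.8
Numerator = H - h = 22.6 - 11.8 = 10.8 m
Denominator = H - 1.3 = 22.6 - 1.3 = 21.3 m
Ratio = 10.8 / 21.3 = 0.50704
d = 21.6 * 0.50704^0.8 = 12.5 cm

12.5


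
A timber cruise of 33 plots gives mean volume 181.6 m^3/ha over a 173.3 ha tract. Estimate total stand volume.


Formula: Total Volume = Mean Volume per ha * Total Area
Total Volume = 181.6 m^3/ha * 173.3 ha
Total Volume = 31471 m^3

31471


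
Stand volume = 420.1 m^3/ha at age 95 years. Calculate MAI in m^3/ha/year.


Formula: MAI = Total Volume / Stand Age
MAI = 420.1 m^3/ha / 95 years
MAI = 4.42 m^3/ha/year

4.42


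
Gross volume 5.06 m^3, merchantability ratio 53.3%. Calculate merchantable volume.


Formula: MV = V_total * (merchantable_pct / 100)
Merchantable fraction = 53.3% / 100 = 0.533
MV = 5.06 m^3 * 0.533 = 2.697 m^3

2.697


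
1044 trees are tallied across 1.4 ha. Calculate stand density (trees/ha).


Formula: Stand Density = N_trees / Area_ha
Density = 1044 trees / 1.4 ha
Density = 746 trees/ha

746


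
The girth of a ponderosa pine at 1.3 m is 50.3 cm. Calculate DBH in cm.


Formula: DBH = C / pi
DBH = 50.3 / pi
pi = 3.14159...
DBH = 16.0 cm

16.0


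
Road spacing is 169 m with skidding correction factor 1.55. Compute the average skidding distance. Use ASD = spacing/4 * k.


Formula: ASD = (spacing / 4) * correction
Uncorrected distance = spacing / 4 = 169 / 4 = 42.25 m
ASD = 42.25 * 1.55 = 65 m

65


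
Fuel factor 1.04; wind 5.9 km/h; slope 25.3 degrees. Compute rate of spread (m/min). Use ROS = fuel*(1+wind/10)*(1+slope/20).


Formula: ROS = fuel * (1 + wind/10) * (1 + slope/20)
Wind factor = 1 + 5.9/10 = 1.59
Slope factor = 1 + 25.3/20 = 2.265
ROS = 1.04 * 1.59 * 2.265 = 3.75 m/min

3.75


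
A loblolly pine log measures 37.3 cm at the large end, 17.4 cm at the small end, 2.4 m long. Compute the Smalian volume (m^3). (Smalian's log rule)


Smalian: V = (A1 + A2)/2 * L,  A = pi*(D/200)^2
A1 = pi*(37.3/200)^2 = 0.109272 m^2
A2 = pi*(17.4/200)^2 = 0.023779 m^2
V = (0.109272+0.023779)/2*2.4 = 0.1597 m^3

0.1597


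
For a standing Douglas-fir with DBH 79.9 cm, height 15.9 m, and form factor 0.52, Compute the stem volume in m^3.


Formula: V = pi * (DBH/200)^2 * H * ff
Radius = DBH/200 = 79.9/200 = 0.3995 m
Radius^2 = 0.3995^2 = 0.15960025 m^2
V = pi * 0.15960025 * 15.9 * 0.52
V = 4.146 m^3

4.146


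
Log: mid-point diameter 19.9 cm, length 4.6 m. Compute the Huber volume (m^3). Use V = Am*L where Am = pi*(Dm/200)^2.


Huber: V = Am * L,  Am = pi*(Dm/200)^2
Am = pi*(19.9/200)^2 = 0.031103 m^2
V = 0.031103*4.6 = 0.1431 m^3

0.1431


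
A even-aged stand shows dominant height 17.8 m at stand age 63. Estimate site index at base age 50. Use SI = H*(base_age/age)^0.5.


Formula: SI = H_dom * (base_age / age)^0.5
Age ratio = 50 / 63 = 0.79365
sqrt(age_ratio) = 0.89087
SI = 17.8 * 0.89087 = 15.9 m

15.9


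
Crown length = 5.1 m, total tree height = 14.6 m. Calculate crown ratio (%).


Formula: Crown Ratio = (Crown Length / Total Height) * 100
CR = (5.1 m / 14.6 m) * 100
CR = 0.3493 * 100 = 34.9%

34.9


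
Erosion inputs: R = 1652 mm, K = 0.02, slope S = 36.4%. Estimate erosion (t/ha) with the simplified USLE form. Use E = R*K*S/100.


Formula: E = R * K * S / 100  (simplified USLE)
R * K = 1652 * 0.02 = 33.04
E = 33.04 * 36.4 / 100 = 12.03 t/ha

12.03


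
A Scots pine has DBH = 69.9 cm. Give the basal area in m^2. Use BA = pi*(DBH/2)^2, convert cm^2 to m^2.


Formula: BA = pi * (DBH/2)^2 / 10000  (cm^2 to m^2)
Radius = DBH/2 = 69.9/2 = 34.95 cm
BA = pi * 34.95^2 / 10000
   = 3837.4633 cm^2 / 10000
   = 0.3837 m^2

0.3837


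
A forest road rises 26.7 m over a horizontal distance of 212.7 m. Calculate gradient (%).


Formula: Gradient = rise / run * 100
Gradient = 26.7 / 212.7 * 100 = 12.6%

12.6


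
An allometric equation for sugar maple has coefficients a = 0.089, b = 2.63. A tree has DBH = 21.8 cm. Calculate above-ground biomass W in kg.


Formula: W = a * DBH^b  (allometric power law)
DBH^b = 21.8^2.63 = 3312.3832
W = 0.089 * 3312.3832 = 294.8 kg

294.8


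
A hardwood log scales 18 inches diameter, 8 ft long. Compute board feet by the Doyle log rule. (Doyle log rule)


Doyle: BF = (D - 4)^2 * L / 16
Adjusted diameter = 18 - 4 = 14 in
(D-4)^2 = 14^2 = 196
BF = 196 * 8 / 16 = 98 BF

98


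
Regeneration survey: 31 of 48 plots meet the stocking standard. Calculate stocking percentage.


Formula: Stocking % = stocked plots / total plots * 100
Stocking = 31 / 48 * 100
Stocking = 0.6458 * 100 = 64.6%

64.6


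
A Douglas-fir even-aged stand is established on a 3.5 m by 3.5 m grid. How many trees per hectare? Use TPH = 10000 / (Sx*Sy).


Formula: TPH = 10000 m^2/ha / (spacing_x * spacing_y)
Area per tree = 3.5 m * 3.5 m = 12.25 m^2
TPH = 10000 / 12.25 = 816 trees/ha

816


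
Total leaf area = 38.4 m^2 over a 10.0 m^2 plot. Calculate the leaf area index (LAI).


Formula: LAI = total leaf area / ground area  (dimensionless)
LAI = 38.4 m^2 / 10.0 m^2
LAI = 3.84

3.84


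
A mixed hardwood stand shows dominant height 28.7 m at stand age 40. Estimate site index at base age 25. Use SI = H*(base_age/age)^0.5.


Formula: SI = H_dom * (base_age / age)^0.5
Age ratio = 25 / 40 = 0.625
sqrt(age_ratio) = 0.79057
SI = 28.7 * 0.79057 = 22.7 m

22.7


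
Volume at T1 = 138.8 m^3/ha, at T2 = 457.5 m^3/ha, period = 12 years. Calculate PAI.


Formula: PAI = (V_T2 - V_T1) / (T2 - T1)
Volume increment = 457.5 - 138.8 = 318.7 m^3/ha
PAI = 318.7 / 12 = 26.56 m^3/ha/year

26.56


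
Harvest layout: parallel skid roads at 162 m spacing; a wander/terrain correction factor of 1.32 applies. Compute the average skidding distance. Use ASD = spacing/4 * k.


Formula: ASD = (spacing / 4) * correction
Uncorrected distance = spacing / 4 = 162 / 4 = 40.5 m
ASD = 40.5 * 1.32 = 53 m

53


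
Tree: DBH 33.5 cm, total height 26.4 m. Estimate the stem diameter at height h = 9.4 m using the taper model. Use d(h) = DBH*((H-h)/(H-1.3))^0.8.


Taper: d(h) = DBH * ((H - h) / (H - 1.3))^0.8
Numerator = H - h = 26.4 - 9.4 = 17.0 m
Denominator = H - 1.3 = 26.4 - 1.3 = 25.1 m
Ratio = 17.0 / 25.1 = 0.67729
d = 33.5 * 0.67729^0.8 = 24.5 cm

24.5


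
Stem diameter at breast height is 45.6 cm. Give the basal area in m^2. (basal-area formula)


Formula: BA = pi * (DBH/2)^2 / 10000  (cm^2 to m^2)
Radius = DBH/2 = 45.6/2 = 22.8 cm
BA = pi * 22.8^2 / 10000
   = 1633.1255 cm^2 / 10000
   = 0.1633 m^2

0.1633


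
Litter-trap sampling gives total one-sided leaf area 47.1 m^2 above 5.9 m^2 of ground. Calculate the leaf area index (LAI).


Formula: LAI = total leaf area / ground area  (dimensionless)
LAI = 47.1 m^2 / 5.9 m^2
LAI = 7.98

7.98


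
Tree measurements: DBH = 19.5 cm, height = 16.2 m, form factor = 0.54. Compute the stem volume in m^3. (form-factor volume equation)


Formula: V = pi * (DBH/200)^2 * H * ff
Radius = DBH/200 = 19.5/200 = 0.0975 m
Radius^2 = 0.0975^2 = 0.00950625 m^2
V = pi * 0.00950625 * 16.2 * 0.54
V = 0.261 m^3

0.261


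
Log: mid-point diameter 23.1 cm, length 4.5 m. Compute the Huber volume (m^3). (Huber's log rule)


Huber: V = Am * L,  Am = pi*(Dm/200)^2
Am = pi*(23.1/200)^2 = 0.04191 m^2
V = 0.04191*4.5 = 0.1886 m^3

0.1886


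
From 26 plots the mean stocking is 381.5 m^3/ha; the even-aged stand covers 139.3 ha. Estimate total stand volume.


Formula: Total Volume = Mean Volume per ha * Total Area
Total Volume = 381.5 m^3/ha * 139.3 ha
Total Volume = 53143 m^3

53143


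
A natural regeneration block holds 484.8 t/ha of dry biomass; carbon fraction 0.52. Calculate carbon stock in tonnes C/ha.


Formula: Carbon Stock = Biomass * Carbon Fraction
C = 484.8 t/ha * 0.52
C = 252.1 t C/ha

252.1


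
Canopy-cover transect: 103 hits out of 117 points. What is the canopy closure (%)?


Formula: Canopy closure = covered points / total points * 100
Closure = 103 / 117 * 100
Closure = 0.8803 * 100 = 88.0%

88.0


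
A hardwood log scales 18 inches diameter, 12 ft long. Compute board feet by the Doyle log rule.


Doyle: BF = (D - 4)^2 * L / 16
Adjusted diameter = 18 - 4 = 14 in
(D-4)^2 = 14^2 = 196
BF = 196 * 12 / 16 = 147 BF

147


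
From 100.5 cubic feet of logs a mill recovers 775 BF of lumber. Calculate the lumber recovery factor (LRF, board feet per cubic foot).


Formula: LRF = Lumber Output (BF) / Log Input (ft^3)
LRF = 775 BF / 100.5 ft^3
LRF = 7.71 BF/ft^3

7.71


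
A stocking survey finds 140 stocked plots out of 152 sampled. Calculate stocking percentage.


Formula: Stocking % = stocked plots / total plots * 100
Stocking = 140 / 152 * 100
Stocking = 0.9211 * 100 = 92.1%

92.1


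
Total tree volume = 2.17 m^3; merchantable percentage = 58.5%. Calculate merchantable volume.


Formula: MV = V_total * (merchantable_pct / 100)
Merchantable fraction = 58.5% / 100 = 0.585
MV = 2.17 m^3 * 0.585 = 1.269 m^3

1.269


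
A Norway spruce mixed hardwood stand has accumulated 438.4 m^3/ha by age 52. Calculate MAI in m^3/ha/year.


Formula: MAI = Total Volume / Stand Age
MAI = 438.4 m^3/ha / 52 years
MAI = 8.43 m^3/ha/year

8.43


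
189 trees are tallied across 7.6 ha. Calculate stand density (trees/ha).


Formula: Stand Density = N_trees / Area_ha
Density = 189 trees / 7.6 ha
Density = 25 trees/ha

25


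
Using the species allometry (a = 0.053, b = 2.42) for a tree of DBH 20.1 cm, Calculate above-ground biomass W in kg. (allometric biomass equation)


Formula: W = a * DBH^b  (allometric power law)
DBH^b = 20.1^2.42 = 1424.7362
W = 0.053 * 1424.7362 = 75.5 kg

75.5


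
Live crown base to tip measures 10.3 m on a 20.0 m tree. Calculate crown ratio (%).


Formula: Crown Ratio = (Crown Length / Total Height) * 100
CR = (10.3 m / 20.0 m) * 100
CR = 0.515 * 100 = 51.5%

51.5


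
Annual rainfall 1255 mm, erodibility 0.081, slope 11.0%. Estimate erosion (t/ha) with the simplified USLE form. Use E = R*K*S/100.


Formula: E = R * K * S / 100  (simplified USLE)
R * K = 1255 * 0.081 = 101.655
E = 101.655 * 11.0 / 100 = 11.18 t/ha

11.18


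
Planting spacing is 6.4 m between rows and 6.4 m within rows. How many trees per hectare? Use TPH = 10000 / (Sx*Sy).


Formula: TPH = 10000 m^2/ha / (spacing_x * spacing_y)
Area per tree = 6.4 m * 6.4 m = 40.96 m^2
TPH = 10000 / 40.96 = 244 trees/ha

244


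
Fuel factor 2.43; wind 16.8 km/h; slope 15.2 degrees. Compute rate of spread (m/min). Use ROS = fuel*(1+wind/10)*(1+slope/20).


Formula: ROS = fuel * (1 + wind/10) * (1 + slope/20)
Wind factor = 1 + 16.8/10 = 2.68
Slope factor = 1 + 15.2/20 = 1.76
ROS = 2.43 * 2.68 * 1.76 = 11.46 m/min

11.46


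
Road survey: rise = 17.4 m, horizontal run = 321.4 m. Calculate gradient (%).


Formula: Gradient = rise / run * 100
Gradient = 17.4 / 321.4 * 100 = 5.4%

5.4


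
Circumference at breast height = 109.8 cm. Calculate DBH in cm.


Formula: DBH = C / pi
DBH = 109.8 / pi
pi = 3.14159...
DBH = 35.0 cm

35.0


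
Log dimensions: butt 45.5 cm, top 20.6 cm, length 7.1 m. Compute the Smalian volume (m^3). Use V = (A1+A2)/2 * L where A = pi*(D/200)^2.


Smalian: V = (A1 + A2)/2 * L,  A = pi*(D/200)^2
A1 = pi*(45.5/200)^2 = 0.162597 m^2
A2 = pi*(20.6/200)^2 = 0.033329 m^2
V = (0.162597+0.033329)/2*7.1 = 0.6955 m^3

0.6955


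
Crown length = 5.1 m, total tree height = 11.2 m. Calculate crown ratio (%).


Formula: Crown Ratio = (Crown Length / Total Height) * 100
CR = (5.1 m / 11.2 m) * 100
CR = 0.4554 * 100 = 45.5%

45.5


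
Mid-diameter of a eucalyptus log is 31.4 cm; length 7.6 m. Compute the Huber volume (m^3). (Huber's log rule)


Huber: V = Am * L,  Am = pi*(Dm/200)^2
Am = pi*(31.4/200)^2 = 0.077437 m^2
V = 0.077437*7.6 = 0.5885 m^3

0.5885


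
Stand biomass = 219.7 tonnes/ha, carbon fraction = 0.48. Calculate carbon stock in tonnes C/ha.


Formula: Carbon Stock = Biomass * Carbon Fraction
C = 219.7 t/ha * 0.48
C = 105.5 t C/ha

105.5


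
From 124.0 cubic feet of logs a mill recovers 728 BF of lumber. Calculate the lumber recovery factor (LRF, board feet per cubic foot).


Formula: LRF = Lumber Output (BF) / Log Input (ft^3)
LRF = 728 BF / 124.0 ft^3
LRF = 5.87 BF/ft^3

5.87


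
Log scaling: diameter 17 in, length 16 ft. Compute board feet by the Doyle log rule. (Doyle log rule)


Doyle: BF = (D - 4)^2 * L / 16
Adjusted diameter = 17 - 4 = 13 in
(D-4)^2 = 13^2 = 169
BF = 169 * 16 / 16 = 169 BF

169


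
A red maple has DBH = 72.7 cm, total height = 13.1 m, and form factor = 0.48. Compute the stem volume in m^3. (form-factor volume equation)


Formula: V = pi * (DBH/200)^2 * H * ff
Radius = DBH/200 = 72.7/200 = 0.3635 m
Radius^2 = 0.3635^2 = 0.13213225 m^2
V = pi * 0.13213225 * 13.1 * 0.48
V = 2.61 m^3

2.61


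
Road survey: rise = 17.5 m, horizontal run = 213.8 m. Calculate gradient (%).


Formula: Gradient = rise / run * 100
Gradient = 17.5 / 213.8 * 100 = 8.2%

8.2


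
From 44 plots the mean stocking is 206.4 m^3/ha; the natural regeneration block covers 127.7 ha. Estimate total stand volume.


Formula: Total Volume = Mean Volume per ha * Total Area
Total Volume = 206.4 m^3/ha * 127.7 ha
Total Volume = 26357 m^3

26357


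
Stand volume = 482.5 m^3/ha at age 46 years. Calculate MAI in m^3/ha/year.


Formula: MAI = Total Volume / Stand Age
MAI = 482.5 m^3/ha / 46 years
MAI = 10.49 m^3/ha/year

10.49


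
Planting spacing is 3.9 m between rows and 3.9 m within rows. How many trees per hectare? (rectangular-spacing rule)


Formula: TPH = 10000 m^2/ha / (spacing_x * spacing_y)
Area per tree = 3.9 m * 3.9 m = 15.21 m^2
TPH = 10000 / 15.21 = 657 trees/ha

657


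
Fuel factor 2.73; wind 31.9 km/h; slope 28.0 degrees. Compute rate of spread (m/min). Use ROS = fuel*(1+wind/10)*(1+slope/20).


Formula: ROS = fuel * (1 + wind/10) * (1 + slope/20)
Wind factor = 1 + 31.9/10 = 4.19
Slope factor = 1 + 28.0/20 = 2.4
ROS = 2.73 * 4.19 * 2.4 = 27.45 m/min

27.45


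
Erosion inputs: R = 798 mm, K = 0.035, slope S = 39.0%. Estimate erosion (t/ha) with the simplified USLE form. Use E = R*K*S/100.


Formula: E = R * K * S / 100  (simplified USLE)
R * K = 798 * 0.035 = 27.93
E = 27.93 * 39.0 / 100 = 10.89 t/ha

10.89


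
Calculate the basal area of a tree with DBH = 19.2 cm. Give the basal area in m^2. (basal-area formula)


Formula: BA = pi * (DBH/2)^2 / 10000  (cm^2 to m^2)
Radius = DBH/2 = 19.2/2 = 9.6 cm
BA = pi * 9.6^2 / 10000
   = 289.5292 cm^2 / 10000
   = 0.029 m^2

0.029


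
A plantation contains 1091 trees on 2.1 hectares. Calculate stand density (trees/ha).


Formula: Stand Density = N_trees / Area_ha
Density = 1091 trees / 2.1 ha
Density = 520 trees/ha

520


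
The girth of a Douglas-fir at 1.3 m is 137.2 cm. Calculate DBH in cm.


Formula: DBH = C / pi
DBH = 137.2 / pi
pi = 3.14159...
DBH = 43.7 cm

43.7


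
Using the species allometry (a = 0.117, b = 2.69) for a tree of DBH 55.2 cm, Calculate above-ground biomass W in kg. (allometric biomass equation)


Formula: W = a * DBH^b  (allometric power law)
DBH^b = 55.2^2.69 = 48508.3072
W = 0.117 * 48508.3072 = 5675.5 kg

5675.5


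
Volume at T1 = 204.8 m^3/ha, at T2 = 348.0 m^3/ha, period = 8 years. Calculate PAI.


Formula: PAI = (V_T2 - V_T1) / (T2 - T1)
Volume increment = 348.0 - 204.8 = 143.2 m^3/ha
PAI = 143.2 / 8 = 17.9 m^3/ha/year

17.9


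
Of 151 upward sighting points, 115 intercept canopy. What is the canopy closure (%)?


Formula: Canopy closure = covered points / total points * 100
Closure = 115 / 151 * 100
Closure = 0.7616 * 100 = 76.2%

76.2


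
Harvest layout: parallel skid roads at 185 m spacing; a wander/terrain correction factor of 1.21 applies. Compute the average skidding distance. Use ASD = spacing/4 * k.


Formula: ASD = (spacing / 4) * correction
Uncorrected distance = spacing / 4 = 185 / 4 = 46.25 m
ASD = 46.25 * 1.21 = 56 m

56


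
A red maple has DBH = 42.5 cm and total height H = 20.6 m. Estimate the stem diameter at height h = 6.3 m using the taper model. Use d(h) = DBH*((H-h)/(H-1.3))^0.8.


Taper: d(h) = DBH * ((H - h) / (H - 1.3))^0.8
Numerator = H - h = 20.6 - 6.3 = 14.3 m
Denominator = H - 1.3 = 20.6 - 1.3 = 19.3 m
Ratio = 14.3 / 19.3 = 0.74093
d = 42.5 * 0.74093^0.8 = 33.4 cm

33.4


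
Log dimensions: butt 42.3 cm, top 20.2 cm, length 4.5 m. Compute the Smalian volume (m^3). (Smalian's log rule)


Smalian: V = (A1 + A2)/2 * L,  A = pi*(D/200)^2
A1 = pi*(42.3/200)^2 = 0.140531 m^2
A2 = pi*(20.2/200)^2 = 0.032047 m^2
V = (0.140531+0.032047)/2*4.5 = 0.3883 m^3

0.3883


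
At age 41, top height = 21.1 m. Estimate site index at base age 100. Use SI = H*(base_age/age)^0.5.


Formula: SI = H_dom * (base_age / age)^0.5
Age ratio = 100 / 41 = 2.43902
sqrt(age_ratio) = 1.56174
SI = 21.1 * 1.56174 = 33.0 m

33.0


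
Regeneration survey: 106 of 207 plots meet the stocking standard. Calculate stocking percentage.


Formula: Stocking % = stocked plots / total plots * 100
Stocking = 106 / 207 * 100
Stocking = 0.5121 * 100 = 51.2%

51.2


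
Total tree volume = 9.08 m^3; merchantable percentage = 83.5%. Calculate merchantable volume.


Formula: MV = V_total * (merchantable_pct / 100)
Merchantable fraction = 83.5% / 100 = 0.835
MV = 9.08 m^3 * 0.835 = 7.582 m^3

7.582


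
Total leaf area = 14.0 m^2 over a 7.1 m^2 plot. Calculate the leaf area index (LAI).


Formula: LAI = total leaf area / ground area  (dimensionless)
LAI = 14.0 m^2 / 7.1 m^2
LAI = 1.97

1.97


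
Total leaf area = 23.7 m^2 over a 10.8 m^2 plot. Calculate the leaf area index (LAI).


Formula: LAI = total leaf area / ground area  (dimensionless)
LAI = 23.7 m^2 / 10.8 m^2
LAI = 2.19

2.19


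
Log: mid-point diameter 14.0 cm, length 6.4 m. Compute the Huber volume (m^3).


Huber: V = Am * L,  Am = pi*(Dm/200)^2
Am = pi*(14.0/200)^2 = 0.015394 m^2
V = 0.015394*6.4 = 0.0985 m^3

0.0985


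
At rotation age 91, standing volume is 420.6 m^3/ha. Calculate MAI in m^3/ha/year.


Formula: MAI = Total Volume / Stand Age
MAI = 420.6 m^3/ha / 91 years
MAI = 4.62 m^3/ha/year

4.62


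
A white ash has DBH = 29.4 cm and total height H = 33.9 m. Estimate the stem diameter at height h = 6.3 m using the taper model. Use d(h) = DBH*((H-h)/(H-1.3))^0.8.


Taper: d(h) = DBH * ((H - h) / (H - 1.3))^0.8
Numerator = H - h = 33.9 - 6.3 = 27.6 m
Denominator = H - 1.3 = 33.9 - 1.3 = 32.6 m
Ratio = 27.6 / 32.6 = 0.84663
d = 29.4 * 0.84663^0.8 = 25.7 cm

25.7


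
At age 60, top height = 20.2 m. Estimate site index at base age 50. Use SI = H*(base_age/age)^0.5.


Formula: SI = H_dom * (base_age / age)^0.5
Age ratio = 50 / 60 = 0.83333
sqrt(age_ratio) = 0.91287
SI = 20.2 * 0.91287 = 18.4 m

18.4


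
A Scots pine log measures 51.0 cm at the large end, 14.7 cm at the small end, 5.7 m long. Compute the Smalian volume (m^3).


Smalian: V = (A1 + A2)/2 * L,  A = pi*(D/200)^2
A1 = pi*(51.0/200)^2 = 0.204282 m^2
A2 = pi*(14.7/200)^2 = 0.016972 m^2
V = (0.204282+0.016972)/2*5.7 = 0.6306 m^3

0.6306


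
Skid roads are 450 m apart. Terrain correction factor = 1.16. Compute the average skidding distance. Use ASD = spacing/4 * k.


Formula: ASD = (spacing / 4) * correction
Uncorrected distance = spacing / 4 = 450 / 4 = 112.5 m
ASD = 112.5 * 1.16 = 131 m

131


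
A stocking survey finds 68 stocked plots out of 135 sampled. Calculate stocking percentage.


Formula: Stocking % = stocked plots / total plots * 100
Stocking = 68 / 135 * 100
Stocking = 0.5037 * 100 = 50.4%

50.4


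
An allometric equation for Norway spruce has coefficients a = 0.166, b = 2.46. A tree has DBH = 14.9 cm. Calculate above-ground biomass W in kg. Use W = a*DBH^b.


Formula: W = a * DBH^b  (allometric power law)
DBH^b = 14.9^2.46 = 769.1981
W = 0.166 * 769.1981 = 127.7 kg

127.7


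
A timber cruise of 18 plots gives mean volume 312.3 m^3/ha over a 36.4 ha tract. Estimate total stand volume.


Formula: Total Volume = Mean Volume per ha * Total Area
Total Volume = 312.3 m^3/ha * 36.4 ha
Total Volume = 11368 m^3

11368


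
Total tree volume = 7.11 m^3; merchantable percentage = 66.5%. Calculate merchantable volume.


Formula: MV = V_total * (merchantable_pct / 100)
Merchantable fraction = 66.5% / 100 = 0.665
MV = 7.11 m^3 * 0.665 = 4.728 m^3

4.728


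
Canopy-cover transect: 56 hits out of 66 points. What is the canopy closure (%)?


Formula: Canopy closure = covered points / total points * 100
Closure = 56 / 66 * 100
Closure = 0.8485 * 100 = 84.8%

84.8


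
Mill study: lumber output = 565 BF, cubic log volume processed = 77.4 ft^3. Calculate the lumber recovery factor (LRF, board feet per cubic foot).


Formula: LRF = Lumber Output (BF) / Log Input (ft^3)
LRF = 565 BF / 77.4 ft^3
LRF = 7.3 BF/ft^3

7.3


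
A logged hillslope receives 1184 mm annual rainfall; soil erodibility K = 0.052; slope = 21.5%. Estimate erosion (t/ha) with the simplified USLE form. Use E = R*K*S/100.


Formula: E = R * K * S / 100  (simplified USLE)
R * K = 1184 * 0.052 = 61.568
E = 61.568 * 21.5 / 100 = 13.24 t/ha

13.24


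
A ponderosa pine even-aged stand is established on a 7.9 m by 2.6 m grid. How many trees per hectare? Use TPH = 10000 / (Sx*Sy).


Formula: TPH = 10000 m^2/ha / (spacing_x * spacing_y)
Area per tree = 7.9 m * 2.6 m = 20.54 m^2
TPH = 10000 / 20.54 = 487 trees/ha

487


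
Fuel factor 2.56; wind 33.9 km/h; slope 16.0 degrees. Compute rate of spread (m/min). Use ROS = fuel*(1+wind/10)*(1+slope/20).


Formula: ROS = fuel * (1 + wind/10) * (1 + slope/20)
Wind factor = 1 + 33.9/10 = 4.39
Slope factor = 1 + 16.0/20 = 1.8
ROS = 2.56 * 4.39 * 1.8 = 20.23 m/min

20.23


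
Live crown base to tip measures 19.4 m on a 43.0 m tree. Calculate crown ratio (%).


Formula: Crown Ratio = (Crown Length / Total Height) * 100
CR = (19.4 m / 43.0 m) * 100
CR = 0.4512 * 100 = 45.1%

45.1


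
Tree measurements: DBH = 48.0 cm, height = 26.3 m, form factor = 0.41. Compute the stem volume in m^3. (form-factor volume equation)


Formula: V = pi * (DBH/200)^2 * H * ff
Radius = DBH/200 = 48.0/200 = 0.24 m
Radius^2 = 0.24^2 = 0.0576 m^2
V = pi * 0.0576 * 26.3 * 0.41
V = 1.951 m^3

1.951


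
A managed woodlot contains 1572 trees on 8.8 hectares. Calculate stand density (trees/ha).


Formula: Stand Density = N_trees / Area_ha
Density = 1572 trees / 8.8 ha
Density = 179 trees/ha

179


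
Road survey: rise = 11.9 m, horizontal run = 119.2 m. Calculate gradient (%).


Formula: Gradient = rise / run * 100
Gradient = 11.9 / 119.2 * 100 = 10.0%

10.0


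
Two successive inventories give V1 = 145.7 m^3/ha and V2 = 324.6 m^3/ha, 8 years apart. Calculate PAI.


Formula: PAI = (V_T2 - V_T1) / (T2 - T1)
Volume increment = 324.6 - 145.7 = 178.9 m^3/ha
PAI = 178.9 / 8 = 22.36 m^3/ha/year

22.36


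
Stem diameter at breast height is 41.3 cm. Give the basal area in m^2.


Formula: BA = pi * (DBH/2)^2 / 10000  (cm^2 to m^2)
Radius = DBH/2 = 41.3/2 = 20.65 cm
BA = pi * 20.65^2 / 10000
   = 1339.6458 cm^2 / 10000
   = 0.134 m^2

0.134


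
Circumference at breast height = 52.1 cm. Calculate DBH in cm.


Formula: DBH = C / pi
DBH = 52.1 / pi
pi = 3.14159...
DBH = 16.6 cm

16.6


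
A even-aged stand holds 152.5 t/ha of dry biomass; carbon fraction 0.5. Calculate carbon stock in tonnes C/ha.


Formula: Carbon Stock = Biomass * Carbon Fraction
C = 152.5 t/ha * 0.5
C = 76.3 t C/ha

76.3


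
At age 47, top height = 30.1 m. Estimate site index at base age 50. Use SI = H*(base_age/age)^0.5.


Formula: SI = H_dom * (base_age / age)^0.5
Age ratio = 50 / 47 = 1.06383
sqrt(age_ratio) = 1.03142
SI = 30.1 * 1.03142 = 31.0 m

31.0


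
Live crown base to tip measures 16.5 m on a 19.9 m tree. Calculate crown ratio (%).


Formula: Crown Ratio = (Crown Length / Total Height) * 100
CR = (16.5 m / 19.9 m) * 100
CR = 0.8291 * 100 = 82.9%

82.9


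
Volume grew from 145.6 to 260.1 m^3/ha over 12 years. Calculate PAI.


Formula: PAI = (V_T2 - V_T1) / (T2 - T1)
Volume increment = 260.1 - 145.6 = 114.5 m^3/ha
PAI = 114.5 / 12 = 9.54 m^3/ha/year

9.54


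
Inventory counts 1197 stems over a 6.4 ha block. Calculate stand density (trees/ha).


Formula: Stand Density = N_trees / Area_ha
Density = 1197 trees / 6.4 ha
Density = 187 trees/ha

187


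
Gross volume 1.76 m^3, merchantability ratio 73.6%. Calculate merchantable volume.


Formula: MV = V_total * (merchantable_pct / 100)
Merchantable fraction = 73.6% / 100 = 0.736
MV = 1.76 m^3 * 0.736 = 1.295 m^3

1.295


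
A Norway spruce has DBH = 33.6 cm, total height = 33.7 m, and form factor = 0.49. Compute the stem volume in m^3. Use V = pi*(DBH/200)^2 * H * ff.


Formula: V = pi * (DBH/200)^2 * H * ff
Radius = DBH/200 = 33.6/200 = 0.168 m
Radius^2 = 0.168^2 = 0.028224 m^2
V = pi * 0.028224 * 33.7 * 0.49
V = 1.464 m^3

1.464


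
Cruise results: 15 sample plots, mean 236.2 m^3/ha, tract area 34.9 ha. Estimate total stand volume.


Formula: Total Volume = Mean Volume per ha * Total Area
Total Volume = 236.2 m^3/ha * 34.9 ha
Total Volume = 8243 m^3

8243


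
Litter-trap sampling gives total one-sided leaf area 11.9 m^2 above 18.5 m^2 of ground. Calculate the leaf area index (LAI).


Formula: LAI = total leaf area / ground area  (dimensionless)
LAI = 11.9 m^2 / 18.5 m^2
LAI = 0.64

0.64


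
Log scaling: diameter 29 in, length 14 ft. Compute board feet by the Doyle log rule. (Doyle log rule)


Doyle: BF = (D - 4)^2 * L / 16
Adjusted diameter = 29 - 4 = 25 in
(D-4)^2 = 25^2 = 625
BF = 625 * 14 / 16 = 547 BF

547


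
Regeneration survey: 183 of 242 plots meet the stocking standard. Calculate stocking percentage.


Formula: Stocking % = stocked plots / total plots * 100
Stocking = 183 / 242 * 100
Stocking = 0.7562 * 100 = 75.6%

75.6


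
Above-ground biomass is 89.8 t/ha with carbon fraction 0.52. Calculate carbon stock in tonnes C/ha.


Formula: Carbon Stock = Biomass * Carbon Fraction
C = 89.8 t/ha * 0.52
C = 46.7 t C/ha

46.7


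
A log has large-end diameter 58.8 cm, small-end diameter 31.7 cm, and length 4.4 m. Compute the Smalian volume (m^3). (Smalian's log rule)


Smalian: V = (A1 + A2)/2 * L,  A = pi*(D/200)^2
A1 = pi*(58.8/200)^2 = 0.271547 m^2
A2 = pi*(31.7/200)^2 = 0.078924 m^2
V = (0.271547+0.078924)/2*4.4 = 0.771 m^3

0.771


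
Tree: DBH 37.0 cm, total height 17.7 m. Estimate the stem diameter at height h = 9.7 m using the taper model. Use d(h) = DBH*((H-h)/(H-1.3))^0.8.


Taper: d(h) = DBH * ((H - h) / (H - 1.3))^0.8
Numerator = H - h = 17.7 - 9.7 = 8.0 m
Denominator = H - 1.3 = 17.7 - 1.3 = 16.4 m
Ratio = 8.0 / 16.4 = 0.4878
d = 37.0 * 0.4878^0.8 = 20.8 cm

20.8


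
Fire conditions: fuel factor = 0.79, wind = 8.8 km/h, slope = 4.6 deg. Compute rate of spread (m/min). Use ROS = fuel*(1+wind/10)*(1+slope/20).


Formula: ROS = fuel * (1 + wind/10) * (1 + slope/20)
Wind factor = 1 + 8.8/10 = 1.88
Slope factor = 1 + 4.6/20 = 1.23
ROS = 0.79 * 1.88 * 1.23 = 1.83 m/min

1.83


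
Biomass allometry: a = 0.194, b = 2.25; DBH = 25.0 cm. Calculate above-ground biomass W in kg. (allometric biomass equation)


Formula: W = a * DBH^b  (allometric power law)
DBH^b = 25.0^2.25 = 1397.5425
W = 0.194 * 1397.5425 = 271.1 kg

271.1


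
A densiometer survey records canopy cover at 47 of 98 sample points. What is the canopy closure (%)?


Formula: Canopy closure = covered points / total points * 100
Closure = 47 / 98 * 100
Closure = 0.4796 * 100 = 48.0%

48.0
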